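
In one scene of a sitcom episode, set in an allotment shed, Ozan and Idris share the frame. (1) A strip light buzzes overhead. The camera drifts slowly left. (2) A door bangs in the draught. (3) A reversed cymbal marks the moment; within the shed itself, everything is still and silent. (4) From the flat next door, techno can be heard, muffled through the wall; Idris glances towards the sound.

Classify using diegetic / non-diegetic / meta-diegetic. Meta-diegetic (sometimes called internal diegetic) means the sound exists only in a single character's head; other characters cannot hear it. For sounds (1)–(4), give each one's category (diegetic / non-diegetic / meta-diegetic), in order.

(1) a strip light is part of the location's real environment → diegetic.
(2) is diegetic: the sound comes from a door physically present in the location.
(3) is non-diegetic: an editorial stinger — it belongs to the cut, not the story world.
(4) it's coming from the flat next door — a location within the story world — and Idris reacts → diegetic.

diegetic, diegetic, non-diegetic, diegetic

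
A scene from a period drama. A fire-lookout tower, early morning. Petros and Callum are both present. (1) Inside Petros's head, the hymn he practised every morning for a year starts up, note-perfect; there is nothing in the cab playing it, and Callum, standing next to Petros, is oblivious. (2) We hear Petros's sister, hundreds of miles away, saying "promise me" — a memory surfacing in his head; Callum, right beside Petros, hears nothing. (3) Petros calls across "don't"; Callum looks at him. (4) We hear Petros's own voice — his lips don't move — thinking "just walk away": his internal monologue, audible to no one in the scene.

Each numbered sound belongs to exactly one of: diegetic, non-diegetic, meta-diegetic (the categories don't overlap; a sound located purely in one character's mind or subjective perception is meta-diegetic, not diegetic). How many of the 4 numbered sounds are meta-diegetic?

Sound (1): the music is a memory playing inside Petros's mind alone; no real-world source, Callum can't hear it, so meta-diegetic.
Sound (2): it's Petros's recollection rendered as sound; the other character can't hear it, so meta-diegetic.
(3) on-screen dialogue — Petros speaks and Callum is there to hear → diegetic.
Sound (4): internal monologue — inside Petros's mind, not spoken into the scene, so meta-diegetic.
So 3 of the 4 are meta-diegetic: (1), (2), (4).

3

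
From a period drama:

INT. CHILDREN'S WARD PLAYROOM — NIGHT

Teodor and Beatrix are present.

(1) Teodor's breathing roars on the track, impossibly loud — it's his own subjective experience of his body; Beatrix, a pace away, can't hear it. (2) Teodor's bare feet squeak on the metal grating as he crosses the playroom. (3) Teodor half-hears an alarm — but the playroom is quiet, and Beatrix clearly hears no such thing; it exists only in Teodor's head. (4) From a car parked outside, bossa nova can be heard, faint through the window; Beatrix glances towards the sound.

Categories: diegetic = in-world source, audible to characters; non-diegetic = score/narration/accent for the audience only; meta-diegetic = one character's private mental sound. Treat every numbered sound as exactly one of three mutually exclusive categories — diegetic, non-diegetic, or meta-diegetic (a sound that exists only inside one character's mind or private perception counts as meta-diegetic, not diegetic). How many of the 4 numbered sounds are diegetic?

Sound (1): it's Teodor's internal bodily sensation rendered as sound; only Teodor 'hears' it, so meta-diegetic.
(2) is diegetic: Teodor's footsteps are produced in the story world.
Sound (3): Teodor alone 'hears' it — an imagined sound, not present in the space, so meta-diegetic.
(4) off-screen diegetic: the source is out of frame but still in the story's space → diegetic.
So 2 of the 4 are diegetic: (2), (4).

2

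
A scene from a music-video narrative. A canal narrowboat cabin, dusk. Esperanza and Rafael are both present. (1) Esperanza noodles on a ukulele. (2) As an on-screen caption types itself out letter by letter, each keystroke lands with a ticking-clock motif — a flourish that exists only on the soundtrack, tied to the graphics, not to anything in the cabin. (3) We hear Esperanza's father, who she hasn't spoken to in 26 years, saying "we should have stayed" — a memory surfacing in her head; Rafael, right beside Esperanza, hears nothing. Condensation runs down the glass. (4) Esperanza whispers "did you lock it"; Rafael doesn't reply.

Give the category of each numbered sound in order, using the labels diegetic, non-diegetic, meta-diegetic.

Sound (1): a character is playing a ukulele on screen, so diegetic.
(2) the caption isn't part of the story world, so neither is the sound tied to it → non-diegetic.
Sound (3): a remembered line, private to Esperanza — not present in the room, not audible to Rafael, so meta-diegetic.
(4) is diegetic: on-screen dialogue — Esperanza speaks and Rafael is there to hear.

diegetic, non-diegetic, meta-diegetic, diegetic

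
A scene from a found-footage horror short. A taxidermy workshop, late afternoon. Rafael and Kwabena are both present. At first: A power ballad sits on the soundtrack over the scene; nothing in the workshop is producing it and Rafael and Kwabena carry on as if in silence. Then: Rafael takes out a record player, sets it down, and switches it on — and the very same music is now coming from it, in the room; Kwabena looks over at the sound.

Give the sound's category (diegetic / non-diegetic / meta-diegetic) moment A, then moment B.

Moment A: no in-world source exists and no character can hear it — underscore → non-diegetic.
Moment B: a record player is now a real source in the story world and the characters hear it → diegetic.

non-diegetic, diegetic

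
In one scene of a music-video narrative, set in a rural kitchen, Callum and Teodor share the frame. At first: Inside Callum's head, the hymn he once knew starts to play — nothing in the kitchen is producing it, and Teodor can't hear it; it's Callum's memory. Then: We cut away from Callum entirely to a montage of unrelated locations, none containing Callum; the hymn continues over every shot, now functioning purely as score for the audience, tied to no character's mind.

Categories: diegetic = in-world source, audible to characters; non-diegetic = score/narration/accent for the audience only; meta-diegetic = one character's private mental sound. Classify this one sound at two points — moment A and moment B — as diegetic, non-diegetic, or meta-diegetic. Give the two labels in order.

Moment A: the music lives inside Callum's mind alone; Teodor can't hear it → meta-diegetic.
Moment B: once it plays over shots Callum isn't in, detached from any character's subjectivity, it's conventional underscore → non-diegetic.

meta-diegetic, non-diegetic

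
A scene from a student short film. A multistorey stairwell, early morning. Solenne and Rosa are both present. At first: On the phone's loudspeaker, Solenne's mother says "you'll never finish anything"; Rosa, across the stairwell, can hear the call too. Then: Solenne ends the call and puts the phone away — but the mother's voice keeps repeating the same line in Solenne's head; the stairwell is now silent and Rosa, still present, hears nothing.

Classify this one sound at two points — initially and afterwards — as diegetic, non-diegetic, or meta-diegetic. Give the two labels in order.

Initially: the loudspeaker is an in-world source; both Solenne and Rosa hear the call → diegetic.
Afterwards: with the phone off, the voice continues only as Solenne's private mental replay — Rosa can't hear it → meta-diegetic.

diegetic, meta-diegetic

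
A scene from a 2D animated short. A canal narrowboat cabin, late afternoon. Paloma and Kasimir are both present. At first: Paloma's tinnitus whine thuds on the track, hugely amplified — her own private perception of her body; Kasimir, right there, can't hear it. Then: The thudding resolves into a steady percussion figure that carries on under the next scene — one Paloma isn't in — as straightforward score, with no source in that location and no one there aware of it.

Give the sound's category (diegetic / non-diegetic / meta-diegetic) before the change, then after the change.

Before the change: it's Paloma's subjective body sound, inaudible to Kasimir → meta-diegetic.
After the change: detached from Paloma and playing as sourceless score over a scene she isn't in — for the audience only → non-diegetic.

meta-diegetic, non-diegetic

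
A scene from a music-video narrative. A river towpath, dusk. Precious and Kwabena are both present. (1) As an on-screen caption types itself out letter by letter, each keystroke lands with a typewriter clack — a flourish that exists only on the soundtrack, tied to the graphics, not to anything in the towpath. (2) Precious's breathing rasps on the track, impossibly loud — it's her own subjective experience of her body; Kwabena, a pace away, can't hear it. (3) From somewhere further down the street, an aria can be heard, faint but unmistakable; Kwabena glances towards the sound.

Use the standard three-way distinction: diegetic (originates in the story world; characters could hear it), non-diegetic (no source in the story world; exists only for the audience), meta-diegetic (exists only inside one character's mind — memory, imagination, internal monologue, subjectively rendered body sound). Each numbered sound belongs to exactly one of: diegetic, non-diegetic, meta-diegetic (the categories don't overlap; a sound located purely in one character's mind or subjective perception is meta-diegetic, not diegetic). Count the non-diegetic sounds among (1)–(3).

(1) sound married to a title/caption — outside the diegesis by definition → non-diegetic.
(2) it's Precious's internal bodily sensation rendered as sound; only Precious 'hears' it → meta-diegetic.
(3) is diegetic: the music has an off-screen but real-world source and a character hears it.
So 1 of the 3 is non-diegetic: (1).

1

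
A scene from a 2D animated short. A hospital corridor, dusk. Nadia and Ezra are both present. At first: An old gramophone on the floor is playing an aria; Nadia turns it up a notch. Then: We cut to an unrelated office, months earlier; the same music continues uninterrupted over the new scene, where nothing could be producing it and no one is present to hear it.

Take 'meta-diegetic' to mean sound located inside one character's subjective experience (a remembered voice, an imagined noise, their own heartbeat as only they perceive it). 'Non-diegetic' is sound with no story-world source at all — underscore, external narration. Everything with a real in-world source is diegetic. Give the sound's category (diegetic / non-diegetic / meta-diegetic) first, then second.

diegetic, non-diegetic

First: an old gramophone is a real in-scene source and Nadia reacts to it → diegetic.
Second: there is no longer any in-world source and no one can hear it — it has become underscore → non-diegetic.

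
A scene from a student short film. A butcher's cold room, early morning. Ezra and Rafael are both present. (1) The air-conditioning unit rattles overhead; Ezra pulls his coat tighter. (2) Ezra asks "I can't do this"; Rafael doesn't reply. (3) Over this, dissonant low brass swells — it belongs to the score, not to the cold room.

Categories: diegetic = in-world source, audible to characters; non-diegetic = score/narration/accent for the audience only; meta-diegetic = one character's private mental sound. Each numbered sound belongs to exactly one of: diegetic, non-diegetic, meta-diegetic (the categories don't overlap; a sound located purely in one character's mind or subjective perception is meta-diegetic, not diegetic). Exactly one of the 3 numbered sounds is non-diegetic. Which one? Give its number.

Sound (1): it's the actual ambient sound of the location, so diegetic.
(2) is diegetic: spoken by a character present in the story world.
(3) nothing in the cold room produces it and the characters don't hear it — pure soundtrack → non-diegetic.
Only (3) is non-diegetic.

3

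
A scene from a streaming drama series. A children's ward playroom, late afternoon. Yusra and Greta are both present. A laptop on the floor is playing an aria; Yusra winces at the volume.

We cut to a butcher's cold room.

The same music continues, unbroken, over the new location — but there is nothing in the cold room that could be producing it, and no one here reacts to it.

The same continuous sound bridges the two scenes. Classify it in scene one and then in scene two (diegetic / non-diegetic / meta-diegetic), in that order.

Scene one: a laptop is an on-screen source and Yusra reacts to it → diegetic.
Scene two: there is no source in the cold room and no one hears it — it's now underscore → non-diegetic.

diegetic, non-diegetic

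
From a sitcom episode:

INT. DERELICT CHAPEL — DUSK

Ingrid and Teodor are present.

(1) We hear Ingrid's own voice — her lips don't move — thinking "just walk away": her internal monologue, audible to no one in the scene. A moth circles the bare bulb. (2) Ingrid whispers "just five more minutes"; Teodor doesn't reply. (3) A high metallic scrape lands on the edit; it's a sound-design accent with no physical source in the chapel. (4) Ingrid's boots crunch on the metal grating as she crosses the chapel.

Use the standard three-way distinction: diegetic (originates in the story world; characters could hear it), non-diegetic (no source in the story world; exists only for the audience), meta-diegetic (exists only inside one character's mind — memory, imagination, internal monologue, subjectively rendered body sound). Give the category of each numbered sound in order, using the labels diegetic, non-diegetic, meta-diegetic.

meta-diegetic, diegetic, non-diegetic, diegetic

Sound (1): it's Ingrid's unspoken thought, heard only by the audience via her subjectivity, so meta-diegetic.
Sound (2): on-screen dialogue — Ingrid speaks and Teodor is there to hear, so diegetic.
Sound (3): it's a sound-design accent with no in-world source; no one in the scene can hear it, so non-diegetic.
Sound (4): Ingrid's footsteps are produced in the story world, so diegetic.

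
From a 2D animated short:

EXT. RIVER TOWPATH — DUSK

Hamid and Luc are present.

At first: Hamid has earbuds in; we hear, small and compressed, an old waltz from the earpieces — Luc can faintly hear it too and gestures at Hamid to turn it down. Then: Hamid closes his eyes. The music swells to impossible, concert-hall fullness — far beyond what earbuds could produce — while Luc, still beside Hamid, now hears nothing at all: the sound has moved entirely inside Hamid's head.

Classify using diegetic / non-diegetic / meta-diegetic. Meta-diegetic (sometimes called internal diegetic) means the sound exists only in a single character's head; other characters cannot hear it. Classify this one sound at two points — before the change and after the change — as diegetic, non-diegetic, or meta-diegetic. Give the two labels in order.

diegetic, meta-diegetic

Before the change: the earbuds are a physical source both characters can hear → diegetic.
After the change: the music now exists only as Hamid's subjective experience; Luc can no longer hear it → meta-diegetic.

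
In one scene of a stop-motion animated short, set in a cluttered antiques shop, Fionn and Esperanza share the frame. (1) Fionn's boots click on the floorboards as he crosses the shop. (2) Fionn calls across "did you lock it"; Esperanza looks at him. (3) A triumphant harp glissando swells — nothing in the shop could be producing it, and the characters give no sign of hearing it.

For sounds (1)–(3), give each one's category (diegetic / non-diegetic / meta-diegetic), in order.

diegetic, diegetic, non-diegetic

(1) it's the physical sound of Fionn moving in the space → diegetic.
Sound (2): spoken by a character present in the story world, so diegetic.
(3) score with no on-screen or off-screen source; it exists for the audience alone → non-diegetic.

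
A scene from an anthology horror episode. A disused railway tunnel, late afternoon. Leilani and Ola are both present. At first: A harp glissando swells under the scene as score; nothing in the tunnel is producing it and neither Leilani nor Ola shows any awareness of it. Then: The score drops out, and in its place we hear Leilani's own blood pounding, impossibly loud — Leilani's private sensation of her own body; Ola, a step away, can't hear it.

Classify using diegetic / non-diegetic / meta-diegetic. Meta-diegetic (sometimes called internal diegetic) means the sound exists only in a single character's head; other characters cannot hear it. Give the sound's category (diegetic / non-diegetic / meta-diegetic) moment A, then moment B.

Moment A: underscore with no in-world source, inaudible to the characters → non-diegetic.
Moment B: the body sound is Leilani's subjective perception alone — Ola can't hear it → meta-diegetic.

non-diegetic, meta-diegetic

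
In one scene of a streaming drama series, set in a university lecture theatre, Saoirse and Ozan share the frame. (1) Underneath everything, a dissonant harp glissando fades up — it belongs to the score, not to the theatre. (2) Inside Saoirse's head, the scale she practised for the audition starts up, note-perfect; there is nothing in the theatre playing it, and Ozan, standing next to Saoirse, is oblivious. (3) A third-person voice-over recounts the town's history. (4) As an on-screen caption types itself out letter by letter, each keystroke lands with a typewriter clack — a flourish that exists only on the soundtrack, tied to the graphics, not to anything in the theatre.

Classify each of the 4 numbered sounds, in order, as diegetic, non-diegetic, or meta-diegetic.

(1) is non-diegetic: it has no source in the story world and no character can hear it — it's underscore.
(2) remembered music, private to Saoirse — Ozan is oblivious because it isn't in the room → meta-diegetic.
(3) commentary laid over the scene from outside the fiction → non-diegetic.
(4) is non-diegetic: it accompanies on-screen graphics, not anything inside the story world.

non-diegetic, meta-diegetic, non-diegetic, non-diegetic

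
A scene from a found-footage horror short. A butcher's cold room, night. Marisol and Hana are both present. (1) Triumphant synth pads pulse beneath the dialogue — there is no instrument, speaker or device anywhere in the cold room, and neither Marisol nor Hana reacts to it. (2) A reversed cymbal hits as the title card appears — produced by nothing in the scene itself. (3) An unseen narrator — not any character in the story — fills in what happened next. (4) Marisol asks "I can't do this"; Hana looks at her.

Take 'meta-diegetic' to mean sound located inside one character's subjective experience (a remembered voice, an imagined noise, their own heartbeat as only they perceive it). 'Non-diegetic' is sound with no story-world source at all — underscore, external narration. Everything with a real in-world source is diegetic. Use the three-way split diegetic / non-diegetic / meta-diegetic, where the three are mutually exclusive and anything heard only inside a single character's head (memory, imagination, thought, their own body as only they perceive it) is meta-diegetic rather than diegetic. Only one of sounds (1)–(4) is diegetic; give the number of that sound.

(1) is non-diegetic: score with no on-screen or off-screen source; it exists for the audience alone.
Sound (2): nothing in the scene produces it; it's an accent added for the audience, so non-diegetic.
Sound (3): external voice-over — not a character, not heard by anyone in the scene, so non-diegetic.
Sound (4): spoken by a character present in the story world, so diegetic.
Only (4) is diegetic.

4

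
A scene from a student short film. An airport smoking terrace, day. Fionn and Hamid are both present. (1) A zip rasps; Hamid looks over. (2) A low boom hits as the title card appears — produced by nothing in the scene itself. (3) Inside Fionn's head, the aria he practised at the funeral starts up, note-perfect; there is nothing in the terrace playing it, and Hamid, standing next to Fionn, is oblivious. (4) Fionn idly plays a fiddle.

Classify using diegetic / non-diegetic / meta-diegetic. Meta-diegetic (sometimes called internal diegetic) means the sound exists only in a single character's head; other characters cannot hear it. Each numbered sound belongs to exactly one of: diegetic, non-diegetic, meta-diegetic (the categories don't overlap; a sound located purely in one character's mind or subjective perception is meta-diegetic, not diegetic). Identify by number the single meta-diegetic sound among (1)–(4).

3

(1) is diegetic: the sound comes from a zip physically present in the location.
(2) nothing in the scene produces it; it's an accent added for the audience → non-diegetic.
(3) is meta-diegetic: it lives in Fionn's subjectivity, not in the terrace.
(4) is diegetic: Fionn is producing the music live, in the story world.
Only (3) is meta-diegetic.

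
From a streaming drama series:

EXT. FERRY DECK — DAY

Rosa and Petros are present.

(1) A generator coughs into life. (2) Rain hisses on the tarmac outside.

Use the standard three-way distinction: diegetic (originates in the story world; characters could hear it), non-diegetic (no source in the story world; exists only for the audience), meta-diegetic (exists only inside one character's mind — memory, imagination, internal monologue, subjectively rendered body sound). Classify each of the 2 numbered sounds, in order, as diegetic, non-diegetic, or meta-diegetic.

Sound (1): a generator is a real object/event in the scene's world, so diegetic.
(2) is diegetic: rain is part of the location's real environment.

diegetic, diegetic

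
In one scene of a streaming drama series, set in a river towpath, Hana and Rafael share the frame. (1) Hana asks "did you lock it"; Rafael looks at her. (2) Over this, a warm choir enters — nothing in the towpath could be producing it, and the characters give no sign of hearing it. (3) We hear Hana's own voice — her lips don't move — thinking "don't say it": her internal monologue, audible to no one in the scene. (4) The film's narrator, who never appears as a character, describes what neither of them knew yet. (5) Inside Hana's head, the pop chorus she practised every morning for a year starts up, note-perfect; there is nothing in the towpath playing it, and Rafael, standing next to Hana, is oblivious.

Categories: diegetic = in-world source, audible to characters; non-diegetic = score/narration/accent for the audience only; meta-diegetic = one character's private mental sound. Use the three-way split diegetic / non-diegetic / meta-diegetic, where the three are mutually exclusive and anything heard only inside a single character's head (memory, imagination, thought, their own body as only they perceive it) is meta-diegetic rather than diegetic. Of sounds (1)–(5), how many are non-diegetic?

Sound (1): on-screen dialogue — Hana speaks and Rafael is there to hear, so diegetic.
(2) score with no on-screen or off-screen source; it exists for the audience alone → non-diegetic.
(3) Hana's thought-voice: a private mental sound no other character can hear → meta-diegetic.
(4) is non-diegetic: commentary laid over the scene from outside the fiction.
(5) the music is a memory playing inside Hana's mind alone; no real-world source, Rafael can't hear it → meta-diegetic.
Non-diegetic: (2), (4) — that's 2.

2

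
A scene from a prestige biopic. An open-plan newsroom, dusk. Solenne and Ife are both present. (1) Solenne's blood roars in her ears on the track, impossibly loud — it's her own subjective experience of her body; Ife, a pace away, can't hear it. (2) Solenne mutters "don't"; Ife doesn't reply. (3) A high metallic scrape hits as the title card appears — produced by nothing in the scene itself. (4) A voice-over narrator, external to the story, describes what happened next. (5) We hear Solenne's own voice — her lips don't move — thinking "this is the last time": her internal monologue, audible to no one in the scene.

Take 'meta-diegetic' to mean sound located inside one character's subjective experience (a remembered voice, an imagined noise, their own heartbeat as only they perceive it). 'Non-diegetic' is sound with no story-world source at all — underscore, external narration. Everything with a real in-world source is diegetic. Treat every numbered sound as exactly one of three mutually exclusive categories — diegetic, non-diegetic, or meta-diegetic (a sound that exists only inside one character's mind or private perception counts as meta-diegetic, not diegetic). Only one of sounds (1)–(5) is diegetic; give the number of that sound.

Sound (1): a subjective body sound — Solenne's private perception, inaudible to Ife, so meta-diegetic.
(2) is diegetic: spoken by a character present in the story world.
(3) is non-diegetic: nothing in the scene produces it; it's an accent added for the audience.
Sound (4): the narrator exists outside the story world, addressing only the audience, so non-diegetic.
Sound (5): internal monologue — inside Solenne's mind, not spoken into the scene, so meta-diegetic.
Only (2) is diegetic.

2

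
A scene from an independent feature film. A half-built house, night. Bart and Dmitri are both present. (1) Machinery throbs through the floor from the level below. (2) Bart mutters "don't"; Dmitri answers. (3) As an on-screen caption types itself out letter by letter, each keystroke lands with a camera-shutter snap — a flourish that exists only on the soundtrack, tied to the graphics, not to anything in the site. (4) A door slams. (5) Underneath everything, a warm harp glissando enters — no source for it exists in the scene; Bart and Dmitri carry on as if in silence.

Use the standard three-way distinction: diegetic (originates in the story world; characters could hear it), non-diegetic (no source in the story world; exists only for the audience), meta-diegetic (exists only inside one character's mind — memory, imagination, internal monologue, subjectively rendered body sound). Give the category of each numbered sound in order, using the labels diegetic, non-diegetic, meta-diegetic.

Sound (1): it's the actual ambient sound of the location, so diegetic.
Sound (2): spoken by a character present in the story world, so diegetic.
(3) is non-diegetic: sound married to a title/caption — outside the diegesis by definition.
(4) a door is a real object/event in the scene's world → diegetic.
Sound (5): nothing in the site produces it and the characters don't hear it — pure soundtrack, so non-diegetic.

diegetic, diegetic, non-diegetic, diegetic, non-diegetic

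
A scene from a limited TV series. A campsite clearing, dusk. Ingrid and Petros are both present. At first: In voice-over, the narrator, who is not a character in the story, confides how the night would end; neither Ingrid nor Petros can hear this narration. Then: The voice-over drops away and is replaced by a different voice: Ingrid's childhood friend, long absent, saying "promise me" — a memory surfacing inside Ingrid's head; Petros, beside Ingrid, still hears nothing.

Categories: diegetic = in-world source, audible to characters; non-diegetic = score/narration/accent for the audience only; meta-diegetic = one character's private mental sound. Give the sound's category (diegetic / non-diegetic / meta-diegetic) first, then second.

non-diegetic, meta-diegetic

First: the external narrator addresses only the audience — outside the story world → non-diegetic.
Second: the replacement voice is a memory inside Ingrid's mind specifically → meta-diegetic.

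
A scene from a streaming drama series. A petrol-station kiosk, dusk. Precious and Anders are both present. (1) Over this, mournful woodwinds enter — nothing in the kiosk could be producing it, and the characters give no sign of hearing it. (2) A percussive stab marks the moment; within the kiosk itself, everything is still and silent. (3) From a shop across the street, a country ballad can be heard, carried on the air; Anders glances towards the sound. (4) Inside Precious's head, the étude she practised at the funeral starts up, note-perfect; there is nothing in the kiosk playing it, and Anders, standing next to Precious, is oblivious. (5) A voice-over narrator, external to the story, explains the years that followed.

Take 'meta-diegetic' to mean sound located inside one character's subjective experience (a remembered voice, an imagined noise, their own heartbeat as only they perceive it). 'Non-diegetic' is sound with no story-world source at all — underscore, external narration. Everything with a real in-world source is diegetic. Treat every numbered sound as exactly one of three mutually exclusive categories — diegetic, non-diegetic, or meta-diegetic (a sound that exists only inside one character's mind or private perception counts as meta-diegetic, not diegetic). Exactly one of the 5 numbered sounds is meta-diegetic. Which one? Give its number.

(1) score with no on-screen or off-screen source; it exists for the audience alone → non-diegetic.
Sound (2): an editorial stinger — it belongs to the cut, not the story world, so non-diegetic.
(3) is diegetic: off-screen diegetic: the source is out of frame but still in the story's space.
Sound (4): the music is a memory playing inside Precious's mind alone; no real-world source, Anders can't hear it, so meta-diegetic.
(5) is non-diegetic: external voice-over — not a character, not heard by anyone in the scene.
Only (4) is meta-diegetic.

4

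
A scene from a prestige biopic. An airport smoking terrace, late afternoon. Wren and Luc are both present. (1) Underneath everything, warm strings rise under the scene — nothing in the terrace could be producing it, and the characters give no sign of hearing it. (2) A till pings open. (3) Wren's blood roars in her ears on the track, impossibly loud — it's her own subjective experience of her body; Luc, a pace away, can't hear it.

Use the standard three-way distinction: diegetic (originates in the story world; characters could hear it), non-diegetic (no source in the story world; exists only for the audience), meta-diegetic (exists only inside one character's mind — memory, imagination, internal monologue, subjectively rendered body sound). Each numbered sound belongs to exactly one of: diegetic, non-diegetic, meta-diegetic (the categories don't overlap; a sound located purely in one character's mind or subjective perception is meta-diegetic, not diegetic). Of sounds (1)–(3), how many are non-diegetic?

(1) score with no on-screen or off-screen source; it exists for the audience alone → non-diegetic.
Sound (2): the sound comes from a till physically present in the location, so diegetic.
(3) is meta-diegetic: it's Wren's internal bodily sensation rendered as sound; only Wren 'hears' it.
So 1 of the 3 is non-diegetic: (1).

1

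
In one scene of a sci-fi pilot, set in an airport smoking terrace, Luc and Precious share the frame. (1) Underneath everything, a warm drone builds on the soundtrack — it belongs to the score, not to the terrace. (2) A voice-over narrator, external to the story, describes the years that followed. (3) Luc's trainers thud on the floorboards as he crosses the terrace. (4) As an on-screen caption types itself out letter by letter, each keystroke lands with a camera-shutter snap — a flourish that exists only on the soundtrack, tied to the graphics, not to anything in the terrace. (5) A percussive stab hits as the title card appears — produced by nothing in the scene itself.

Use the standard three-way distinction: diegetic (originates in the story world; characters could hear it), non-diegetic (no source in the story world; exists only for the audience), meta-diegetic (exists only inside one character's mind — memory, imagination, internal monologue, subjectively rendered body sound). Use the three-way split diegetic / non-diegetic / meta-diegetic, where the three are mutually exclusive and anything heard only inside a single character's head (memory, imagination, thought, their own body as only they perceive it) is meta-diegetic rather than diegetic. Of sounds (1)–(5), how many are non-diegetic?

4

Sound (1): score with no on-screen or off-screen source; it exists for the audience alone, so non-diegetic.
Sound (2): commentary laid over the scene from outside the fiction, so non-diegetic.
(3) is diegetic: it's the physical sound of Luc moving in the space.
(4) is non-diegetic: it accompanies on-screen graphics, not anything inside the story world.
(5) an editorial stinger — it belongs to the cut, not the story world → non-diegetic.
So 4 of the 5 are non-diegetic: (1), (2), (4), (5).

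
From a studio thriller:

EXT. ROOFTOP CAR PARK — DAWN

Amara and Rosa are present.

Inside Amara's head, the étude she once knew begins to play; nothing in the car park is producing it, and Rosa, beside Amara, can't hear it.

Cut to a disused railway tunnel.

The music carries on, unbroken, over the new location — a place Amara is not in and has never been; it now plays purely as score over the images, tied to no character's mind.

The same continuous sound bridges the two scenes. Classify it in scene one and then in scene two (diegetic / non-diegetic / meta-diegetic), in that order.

meta-diegetic, non-diegetic

Scene one: the music exists only inside Amara's mind; Rosa can't hear it → meta-diegetic.
Scene two: it's detached from Amara entirely and plays over unrelated images with no in-world source — conventional underscore → non-diegetic.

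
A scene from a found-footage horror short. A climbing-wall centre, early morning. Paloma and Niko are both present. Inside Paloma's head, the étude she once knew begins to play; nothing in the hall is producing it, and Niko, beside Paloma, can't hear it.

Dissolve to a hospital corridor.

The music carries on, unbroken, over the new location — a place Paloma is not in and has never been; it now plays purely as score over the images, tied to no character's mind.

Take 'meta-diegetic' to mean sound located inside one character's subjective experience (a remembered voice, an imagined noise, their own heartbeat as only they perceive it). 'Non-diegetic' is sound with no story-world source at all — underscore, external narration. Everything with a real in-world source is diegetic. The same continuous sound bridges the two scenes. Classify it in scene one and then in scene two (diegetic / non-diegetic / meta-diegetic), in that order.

meta-diegetic, non-diegetic

Scene one: the music exists only inside Paloma's mind; Niko can't hear it → meta-diegetic.
Scene two: it's detached from Paloma entirely and plays over unrelated images with no in-world source — conventional underscore → non-diegetic.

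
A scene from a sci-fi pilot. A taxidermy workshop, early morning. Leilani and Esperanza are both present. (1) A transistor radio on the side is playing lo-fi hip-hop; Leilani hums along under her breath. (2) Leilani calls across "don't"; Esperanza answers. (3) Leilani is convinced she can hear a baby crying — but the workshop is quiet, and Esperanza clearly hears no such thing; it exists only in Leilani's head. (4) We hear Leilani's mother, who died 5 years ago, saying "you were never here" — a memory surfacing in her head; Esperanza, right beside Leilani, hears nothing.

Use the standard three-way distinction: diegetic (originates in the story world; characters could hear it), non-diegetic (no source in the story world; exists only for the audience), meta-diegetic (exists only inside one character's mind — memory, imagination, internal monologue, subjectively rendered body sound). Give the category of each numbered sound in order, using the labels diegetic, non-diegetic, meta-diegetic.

(1) a transistor radio is a physical source in the scene and Leilani reacts to it → diegetic.
(2) on-screen dialogue — Leilani speaks and Esperanza is there to hear → diegetic.
Sound (3): subjective to Leilani: the workshop is silent and Esperanza hears nothing, so meta-diegetic.
(4) the voice is a memory playing only inside Leilani's mind; Esperanza can't hear it → meta-diegetic.

diegetic, diegetic, meta-diegetic, meta-diegetic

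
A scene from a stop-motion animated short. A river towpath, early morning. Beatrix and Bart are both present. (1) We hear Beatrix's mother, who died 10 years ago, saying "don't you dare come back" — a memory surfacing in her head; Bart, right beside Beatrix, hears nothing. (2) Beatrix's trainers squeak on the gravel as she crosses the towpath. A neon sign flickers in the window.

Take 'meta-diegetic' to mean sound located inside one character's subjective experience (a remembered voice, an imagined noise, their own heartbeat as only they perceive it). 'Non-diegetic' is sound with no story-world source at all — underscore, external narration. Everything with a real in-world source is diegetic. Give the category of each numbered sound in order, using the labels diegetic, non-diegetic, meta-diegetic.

(1) is meta-diegetic: it's Beatrix's recollection rendered as sound; the other character can't hear it.
Sound (2): it's the physical sound of Beatrix moving in the space, so diegetic.

meta-diegetic, diegetic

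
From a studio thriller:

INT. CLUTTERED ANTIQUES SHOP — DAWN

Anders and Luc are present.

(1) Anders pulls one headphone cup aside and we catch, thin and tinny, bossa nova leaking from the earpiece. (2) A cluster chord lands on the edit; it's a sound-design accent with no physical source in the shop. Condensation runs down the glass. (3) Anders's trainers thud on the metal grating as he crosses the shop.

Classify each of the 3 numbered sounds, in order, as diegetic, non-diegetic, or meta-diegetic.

(1) is diegetic: it's leaking from a physical pair of headphones in the scene.
(2) is non-diegetic: an editorial stinger — it belongs to the cut, not the story world.
(3) is diegetic: it's the physical sound of Anders moving in the space.

diegetic, non-diegetic, diegetic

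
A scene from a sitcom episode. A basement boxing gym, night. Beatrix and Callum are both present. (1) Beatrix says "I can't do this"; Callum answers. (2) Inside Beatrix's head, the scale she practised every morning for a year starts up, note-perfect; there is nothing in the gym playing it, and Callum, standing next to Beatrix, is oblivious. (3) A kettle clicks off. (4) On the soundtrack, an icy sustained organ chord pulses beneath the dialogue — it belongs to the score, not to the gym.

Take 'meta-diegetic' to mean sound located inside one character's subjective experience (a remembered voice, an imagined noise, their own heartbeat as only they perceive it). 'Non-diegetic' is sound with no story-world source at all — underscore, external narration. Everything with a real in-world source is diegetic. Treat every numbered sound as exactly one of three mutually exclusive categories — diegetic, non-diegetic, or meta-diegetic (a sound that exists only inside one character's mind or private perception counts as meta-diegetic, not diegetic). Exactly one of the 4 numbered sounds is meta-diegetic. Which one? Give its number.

2

(1) is diegetic: spoken by a character present in the story world.
(2) it lives in Beatrix's subjectivity, not in the gym → meta-diegetic.
Sound (3): the sound comes from a kettle physically present in the location, so diegetic.
(4) it has no source in the story world and no character can hear it — it's underscore → non-diegetic.
Only (2) is meta-diegetic.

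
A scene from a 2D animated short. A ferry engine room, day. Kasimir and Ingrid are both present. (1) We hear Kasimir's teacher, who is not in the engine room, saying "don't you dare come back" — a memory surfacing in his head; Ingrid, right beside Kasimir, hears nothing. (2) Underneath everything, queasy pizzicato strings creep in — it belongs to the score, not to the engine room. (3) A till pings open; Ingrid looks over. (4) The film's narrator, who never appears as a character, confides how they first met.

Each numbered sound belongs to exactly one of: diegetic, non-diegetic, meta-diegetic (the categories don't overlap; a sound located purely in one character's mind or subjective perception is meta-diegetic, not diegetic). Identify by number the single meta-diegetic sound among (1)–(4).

1

Sound (1): a remembered line, private to Kasimir — not present in the room, not audible to Ingrid, so meta-diegetic.
Sound (2): score with no on-screen or off-screen source; it exists for the audience alone, so non-diegetic.
(3) is diegetic: an in-world source (a till); characters could hear it.
Sound (4): commentary laid over the scene from outside the fiction, so non-diegetic.
Only (1) is meta-diegetic.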